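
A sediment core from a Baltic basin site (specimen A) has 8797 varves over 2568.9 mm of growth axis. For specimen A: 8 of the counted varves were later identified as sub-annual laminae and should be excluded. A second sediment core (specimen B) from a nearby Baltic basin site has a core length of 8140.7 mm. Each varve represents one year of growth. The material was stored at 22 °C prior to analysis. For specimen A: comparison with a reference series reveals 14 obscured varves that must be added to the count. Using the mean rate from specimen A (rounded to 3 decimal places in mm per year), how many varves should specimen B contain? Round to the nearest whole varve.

Specimen A: true varve count = 8797 − 8 + 14 = 8803.
A: Mean rate = 2568.9 mm / 8803 years ≈ 0.292 mm/yr.
Specimen B: 8140.7 mm / 0.292 mm per year = 27879.11 years ≈ 27879 varves.

27879 varves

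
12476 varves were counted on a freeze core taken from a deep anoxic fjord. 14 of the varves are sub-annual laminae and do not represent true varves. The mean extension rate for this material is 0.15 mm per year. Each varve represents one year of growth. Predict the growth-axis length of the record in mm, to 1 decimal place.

1869.3 mm

Adjusted count: 12476 − 14 = 12462 varves.
Predicted length = 0.15 mm/year × 12462 years = 1869.3 mm.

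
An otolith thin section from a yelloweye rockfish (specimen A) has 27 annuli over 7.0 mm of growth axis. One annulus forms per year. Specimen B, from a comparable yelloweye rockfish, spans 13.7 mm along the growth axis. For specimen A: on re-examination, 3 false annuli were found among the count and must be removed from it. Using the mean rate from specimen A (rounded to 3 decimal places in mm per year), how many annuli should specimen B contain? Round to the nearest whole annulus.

Specimen A: true annulus count = 27 − 3 = 24.
A: Mean rate = 7.0 mm / 24 years ≈ 0.292 mm/year.
B spans 13.7 / 0.292 = 46.92 years ≈ 47 annuli.

47 annuli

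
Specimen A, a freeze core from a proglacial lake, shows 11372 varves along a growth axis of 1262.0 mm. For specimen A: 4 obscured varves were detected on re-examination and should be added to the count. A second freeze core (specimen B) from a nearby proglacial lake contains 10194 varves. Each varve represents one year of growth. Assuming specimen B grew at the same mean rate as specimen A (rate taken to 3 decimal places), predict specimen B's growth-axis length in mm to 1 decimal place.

1131.5 mm

Specimen A: adjusted count: 11372 + 4 = 11376 varves.
A: 1262.0 mm over 11376 years gives 1262.0 / 11376 ≈ 0.111 mm/year.
B's length ≈ 0.111 × 10194 = 1131.5 mm.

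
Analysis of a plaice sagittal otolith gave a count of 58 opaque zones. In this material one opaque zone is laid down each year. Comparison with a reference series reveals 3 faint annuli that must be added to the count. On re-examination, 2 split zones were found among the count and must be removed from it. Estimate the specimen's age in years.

59 years

True opaque zone count = 58 − 2 + 3 = 59.
One opaque zone per year makes the duration 59 years.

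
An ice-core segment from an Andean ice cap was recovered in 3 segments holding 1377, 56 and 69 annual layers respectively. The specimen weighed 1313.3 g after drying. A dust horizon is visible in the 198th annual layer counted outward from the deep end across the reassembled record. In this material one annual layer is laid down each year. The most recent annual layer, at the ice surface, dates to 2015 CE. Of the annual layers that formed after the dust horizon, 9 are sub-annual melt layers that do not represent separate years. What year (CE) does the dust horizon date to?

720 CE

Total annual layers = 1377 + 56 + 69 = 1502.
The dust horizon sits at annual layer 198 from the deep end, so 1502 − 198 = 1304 annual layers formed after it.
Excluding 9 false annual layers: 1304 − 9 = 1295.
Counting back 1295 years from 2015 CE places the dust horizon in 2015 − 1295 = 720 CE.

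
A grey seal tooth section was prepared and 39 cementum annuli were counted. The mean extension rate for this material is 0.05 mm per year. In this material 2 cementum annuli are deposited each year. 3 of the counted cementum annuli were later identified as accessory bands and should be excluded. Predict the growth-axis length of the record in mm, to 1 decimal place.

After corrections the count is 39 − 3 = 36 cementum annuli.
36 cementum annuli at 2 per year is 36 / 2 = 18 years.
Predicted length = 0.05 mm/year × 18 years = 0.9 mm.

0.9 mm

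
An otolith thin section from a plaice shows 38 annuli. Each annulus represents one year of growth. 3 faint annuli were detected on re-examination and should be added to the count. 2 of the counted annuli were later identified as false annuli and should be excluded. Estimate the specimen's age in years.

After corrections the count is 38 − 2 + 3 = 39 annuli.
One annulus per year makes the duration 39 years.

39 years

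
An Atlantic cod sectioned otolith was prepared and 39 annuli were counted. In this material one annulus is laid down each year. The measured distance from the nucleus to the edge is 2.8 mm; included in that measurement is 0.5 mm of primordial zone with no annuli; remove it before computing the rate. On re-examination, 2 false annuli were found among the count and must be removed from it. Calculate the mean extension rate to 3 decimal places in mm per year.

0.062 mm per year

Adjusted count: 39 − 2 = 37 annuli.
Removing the 0.5 mm offcut leaves 2.8 − 0.5 = 2.3 mm.
2.3 mm over 37 years gives 2.3 / 37 ≈ 0.062 mm per year.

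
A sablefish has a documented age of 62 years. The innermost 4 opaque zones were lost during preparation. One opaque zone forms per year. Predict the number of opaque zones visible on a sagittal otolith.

At one opaque zone per year, 62 years correspond to 62 opaque zones.
62 − 4 missed = 58 opaque zones expected in the prepared section.

58 opaque zones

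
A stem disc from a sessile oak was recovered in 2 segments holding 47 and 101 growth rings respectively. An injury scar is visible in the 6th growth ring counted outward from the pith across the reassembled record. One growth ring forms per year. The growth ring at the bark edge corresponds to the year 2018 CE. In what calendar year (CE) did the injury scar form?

1876 CE

Total growth rings = 47 + 101 = 148.
148 − 6 = 142 growth rings lie beyond the injury scar toward the bark edge.
2018 − 142 = 1876 CE.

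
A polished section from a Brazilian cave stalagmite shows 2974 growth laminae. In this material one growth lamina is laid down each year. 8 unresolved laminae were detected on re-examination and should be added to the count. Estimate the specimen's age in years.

After corrections the count is 2974 + 8 = 2982 growth laminae.
One growth lamina per year makes the duration 2982 years.

2982 years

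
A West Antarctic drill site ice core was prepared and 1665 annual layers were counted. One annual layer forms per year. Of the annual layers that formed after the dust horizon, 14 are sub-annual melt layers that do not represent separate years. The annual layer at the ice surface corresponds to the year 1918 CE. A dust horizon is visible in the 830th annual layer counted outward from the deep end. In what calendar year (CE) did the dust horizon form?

1097 CE

Between annual layer 830 and the ice surface there are 1665 − 830 = 835 annual layers.
Excluding 14 false annual layers: 835 − 14 = 821.
1918 − 821 = 1097 CE.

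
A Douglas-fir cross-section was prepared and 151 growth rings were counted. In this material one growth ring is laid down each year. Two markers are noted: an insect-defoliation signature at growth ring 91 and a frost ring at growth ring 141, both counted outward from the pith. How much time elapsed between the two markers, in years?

The two markers are separated by 141 − 91 = 50 growth rings.
That is 50 years at one growth ring per year.

50 years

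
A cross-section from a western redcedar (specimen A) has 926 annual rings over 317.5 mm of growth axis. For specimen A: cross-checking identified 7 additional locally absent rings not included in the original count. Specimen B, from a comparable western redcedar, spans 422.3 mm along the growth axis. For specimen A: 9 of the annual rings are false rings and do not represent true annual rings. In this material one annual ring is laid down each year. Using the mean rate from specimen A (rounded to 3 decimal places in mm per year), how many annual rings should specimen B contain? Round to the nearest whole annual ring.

Specimen A: after corrections the count is 926 − 9 + 7 = 924 annual rings.
A: Extension rate ≈ 317.5 / 924 = 0.344 mm/year.
For B, 422.3 / 0.344 = 1227.62 years ≈ 1228 annual rings.

1228 annual rings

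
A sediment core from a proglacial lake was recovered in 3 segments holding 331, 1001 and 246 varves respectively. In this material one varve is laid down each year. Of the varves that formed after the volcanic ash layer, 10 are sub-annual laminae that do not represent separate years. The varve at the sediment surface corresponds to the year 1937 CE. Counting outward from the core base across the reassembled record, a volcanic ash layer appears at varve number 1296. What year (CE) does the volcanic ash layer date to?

Total varves = 331 + 1001 + 246 = 1578.
1578 − 1296 = 282 varves lie beyond the volcanic ash layer toward the sediment surface.
Excluding 10 false varves: 282 − 10 = 272.
1937 − 272 = 1665 CE.

1665 CE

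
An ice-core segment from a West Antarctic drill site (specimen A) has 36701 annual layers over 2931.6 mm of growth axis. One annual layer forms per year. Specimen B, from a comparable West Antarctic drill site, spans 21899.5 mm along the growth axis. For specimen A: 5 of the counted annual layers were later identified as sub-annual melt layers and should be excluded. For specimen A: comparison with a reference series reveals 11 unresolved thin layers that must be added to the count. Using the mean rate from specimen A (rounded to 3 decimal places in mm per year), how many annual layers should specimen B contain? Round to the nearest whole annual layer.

273744 annual layers

Specimen A: correcting the raw count gives 36701 − 5 + 11 = 36707 true annual layers.
A: Extension rate ≈ 2931.6 / 36707 = 0.080 mm/yr.
B spans 21899.5 / 0.080 = 273743.75 years ≈ 273744 annual layers.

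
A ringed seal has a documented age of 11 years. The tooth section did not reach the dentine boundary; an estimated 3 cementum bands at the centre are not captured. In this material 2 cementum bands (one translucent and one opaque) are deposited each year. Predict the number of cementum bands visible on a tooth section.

11 years at 2 cementum bands per year gives 11 × 2 = 22 cementum bands.
Subtracting the 3 cementum bands not captured gives 22 − 3 = 19 cementum bands in the record.

19 cementum bands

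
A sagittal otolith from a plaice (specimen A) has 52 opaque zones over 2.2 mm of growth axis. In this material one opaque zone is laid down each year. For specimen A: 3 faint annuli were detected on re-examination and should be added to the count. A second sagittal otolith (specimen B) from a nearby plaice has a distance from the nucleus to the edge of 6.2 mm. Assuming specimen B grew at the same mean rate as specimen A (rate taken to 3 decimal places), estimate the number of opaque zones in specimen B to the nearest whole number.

155 opaque zones

Specimen A: after corrections the count is 52 + 3 = 55 opaque zones.
A: Mean rate = 2.2 mm / 55 years ≈ 0.040 mm per year.
For B, 6.2 / 0.040 = 155.00 years ≈ 155 opaque zones.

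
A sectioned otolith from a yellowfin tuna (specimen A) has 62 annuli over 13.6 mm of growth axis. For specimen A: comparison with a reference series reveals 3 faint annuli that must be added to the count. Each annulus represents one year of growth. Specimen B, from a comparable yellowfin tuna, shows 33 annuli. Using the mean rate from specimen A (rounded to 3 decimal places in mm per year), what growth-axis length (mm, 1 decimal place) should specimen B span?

Specimen A: correcting the raw count gives 62 + 3 = 65 true annuli.
A: Extension rate ≈ 13.6 / 65 = 0.209 mm/year.
B's length ≈ 0.209 × 33 = 6.9 mm.

6.9 mm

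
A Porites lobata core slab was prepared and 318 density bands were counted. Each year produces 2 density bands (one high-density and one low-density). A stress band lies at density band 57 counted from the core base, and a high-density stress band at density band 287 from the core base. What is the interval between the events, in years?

The two markers are separated by 287 − 57 = 230 density bands.
With 2 density bands per year, 230 / 2 = 115 years.

115 yr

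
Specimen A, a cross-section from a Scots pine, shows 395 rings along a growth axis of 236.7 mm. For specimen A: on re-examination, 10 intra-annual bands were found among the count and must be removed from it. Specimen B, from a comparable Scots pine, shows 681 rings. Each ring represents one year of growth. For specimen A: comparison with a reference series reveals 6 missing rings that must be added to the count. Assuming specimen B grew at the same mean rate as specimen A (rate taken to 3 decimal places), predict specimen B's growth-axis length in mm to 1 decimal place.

412.0 mm

Specimen A: true ring count = 395 − 10 + 6 = 391.
A: Extension rate ≈ 236.7 / 391 = 0.605 mm per year.
B's length ≈ 0.605 × 681 = 412.0 mm.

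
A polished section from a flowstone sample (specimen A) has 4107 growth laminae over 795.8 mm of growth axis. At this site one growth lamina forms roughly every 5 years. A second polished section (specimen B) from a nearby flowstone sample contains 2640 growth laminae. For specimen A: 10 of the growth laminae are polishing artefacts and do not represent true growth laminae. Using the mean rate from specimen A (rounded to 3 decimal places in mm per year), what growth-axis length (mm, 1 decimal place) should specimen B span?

Specimen A: true growth lamina count = 4107 − 10 = 4097.
Specimen A: multiplying by 5 years per growth lamina: 4097 × 5 = 20485 years.
A: Extension rate ≈ 795.8 / 20485 = 0.039 mm/year.
Specimen B: 2640 growth laminae at 5 years each span 2640 × 5 = 13200 years. For B, 0.039 mm/year × 13200 years = 514.8 mm.

514.8 mm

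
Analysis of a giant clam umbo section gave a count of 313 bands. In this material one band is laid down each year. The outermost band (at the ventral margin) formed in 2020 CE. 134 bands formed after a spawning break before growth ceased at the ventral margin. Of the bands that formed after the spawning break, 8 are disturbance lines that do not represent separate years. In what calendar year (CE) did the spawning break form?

134 bands post-date the spawning break.
134 − 8 false = 126 true bands after the spawning break.
The band at the ventral margin is 2020 CE, so the spawning break dates to 2020 − 126 = 1894 CE.

1894 CE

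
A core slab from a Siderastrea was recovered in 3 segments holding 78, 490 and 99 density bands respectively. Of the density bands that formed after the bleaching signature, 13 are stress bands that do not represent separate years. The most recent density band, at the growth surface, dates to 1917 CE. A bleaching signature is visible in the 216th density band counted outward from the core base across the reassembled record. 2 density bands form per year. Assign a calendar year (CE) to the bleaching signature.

1698 CE

Total density bands = 78 + 490 + 99 = 667.
667 − 216 = 451 density bands lie beyond the bleaching signature toward the growth surface.
Removing the 13 false density bands leaves 451 − 13 = 438 true density bands beyond the bleaching signature.
438 density bands at 2 per year is 438 / 2 = 219 years.
Counting back 219 years from 1917 CE places the bleaching signature in 1917 − 219 = 1698 CE.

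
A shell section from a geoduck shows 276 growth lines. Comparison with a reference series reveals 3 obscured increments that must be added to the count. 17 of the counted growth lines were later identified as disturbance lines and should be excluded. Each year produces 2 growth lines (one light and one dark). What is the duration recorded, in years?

131 years

After corrections the count is 276 − 17 + 3 = 262 growth lines.
With 2 growth lines per year, 262 / 2 = 131 years.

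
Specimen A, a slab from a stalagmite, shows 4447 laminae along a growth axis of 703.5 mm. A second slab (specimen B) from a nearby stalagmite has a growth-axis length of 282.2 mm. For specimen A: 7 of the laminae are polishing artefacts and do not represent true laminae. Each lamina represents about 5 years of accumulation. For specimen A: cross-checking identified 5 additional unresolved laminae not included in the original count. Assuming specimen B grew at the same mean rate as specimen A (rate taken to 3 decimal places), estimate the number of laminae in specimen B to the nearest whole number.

1764 laminae

Specimen A: adjusted count: 4447 − 7 + 5 = 4445 laminae.
Specimen A: 4445 laminae at 5 years each span 4445 × 5 = 22225 years.
A: Extension rate ≈ 703.5 / 22225 = 0.032 mm/year.
For B, 282.2 / 0.032 = 8818.75 years; at 5 years per lamina that is 8818.75 / 5 ≈ 1764 laminae.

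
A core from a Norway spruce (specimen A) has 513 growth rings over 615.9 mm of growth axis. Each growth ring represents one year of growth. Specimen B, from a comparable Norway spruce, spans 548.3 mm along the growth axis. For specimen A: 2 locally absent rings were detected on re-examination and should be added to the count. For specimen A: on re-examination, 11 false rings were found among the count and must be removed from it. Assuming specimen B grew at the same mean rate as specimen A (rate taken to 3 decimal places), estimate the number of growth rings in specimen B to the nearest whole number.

Specimen A: after corrections the count is 513 − 11 + 2 = 504 growth rings.
A: Extension rate ≈ 615.9 / 504 = 1.222 mm per year.
Specimen B: 548.3 mm / 1.222 mm per year = 448.69 years ≈ 449 growth rings.

449 growth rings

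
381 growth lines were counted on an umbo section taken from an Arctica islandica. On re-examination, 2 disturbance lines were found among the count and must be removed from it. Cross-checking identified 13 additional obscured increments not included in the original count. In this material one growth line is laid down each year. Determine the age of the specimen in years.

True growth line count = 381 − 2 + 13 = 392.
One growth line per year makes the duration 392 years.

392 years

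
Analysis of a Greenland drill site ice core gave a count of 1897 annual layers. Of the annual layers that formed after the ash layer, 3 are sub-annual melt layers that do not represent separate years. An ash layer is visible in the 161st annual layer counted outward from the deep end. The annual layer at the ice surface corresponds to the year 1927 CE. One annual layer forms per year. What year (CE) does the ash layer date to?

194 CE

1897 − 161 = 1736 annual layers lie beyond the ash layer toward the ice surface.
Excluding 3 false annual layers: 1736 − 3 = 1733.
Counting back 1733 years from 1927 CE places the ash layer in 1927 − 1733 = 194 CE.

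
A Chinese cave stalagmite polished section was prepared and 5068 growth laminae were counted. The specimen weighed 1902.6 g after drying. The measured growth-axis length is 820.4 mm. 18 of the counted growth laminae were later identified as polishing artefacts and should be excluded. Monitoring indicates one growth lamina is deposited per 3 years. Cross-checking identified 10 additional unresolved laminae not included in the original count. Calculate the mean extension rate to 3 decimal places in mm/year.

True growth lamina count = 5068 − 18 + 10 = 5060.
At 3 years per growth lamina, 5060 × 3 = 15180 years.
820.4 mm over 15180 years gives 820.4 / 15180 ≈ 0.054 mm/year.

0.054 mm/year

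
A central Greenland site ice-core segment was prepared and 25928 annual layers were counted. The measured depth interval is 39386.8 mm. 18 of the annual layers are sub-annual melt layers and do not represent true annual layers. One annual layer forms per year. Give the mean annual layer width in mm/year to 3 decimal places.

1.520 mm/year

Adjusted count: 25928 − 18 = 25910 annual layers.
Extension rate ≈ 39386.8 / 25910 = 1.520 mm/year.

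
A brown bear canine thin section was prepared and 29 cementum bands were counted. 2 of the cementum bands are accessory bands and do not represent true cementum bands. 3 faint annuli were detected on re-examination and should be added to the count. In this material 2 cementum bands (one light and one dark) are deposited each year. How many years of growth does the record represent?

15 yr

Correcting the raw count gives 29 − 2 + 3 = 30 true cementum bands.
With 2 cementum bands per year, 30 / 2 = 15 years.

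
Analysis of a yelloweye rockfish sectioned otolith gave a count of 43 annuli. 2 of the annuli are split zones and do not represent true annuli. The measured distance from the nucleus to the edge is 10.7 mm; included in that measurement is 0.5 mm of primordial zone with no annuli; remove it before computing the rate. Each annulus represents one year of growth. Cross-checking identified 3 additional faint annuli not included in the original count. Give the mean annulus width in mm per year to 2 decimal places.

Correcting the raw count gives 43 − 2 + 3 = 44 true annuli.
Removing the 0.5 mm offcut leaves 10.7 − 0.5 = 10.2 mm.
Extension rate ≈ 10.2 / 44 = 0.23 mm per year.

0.23 mm per year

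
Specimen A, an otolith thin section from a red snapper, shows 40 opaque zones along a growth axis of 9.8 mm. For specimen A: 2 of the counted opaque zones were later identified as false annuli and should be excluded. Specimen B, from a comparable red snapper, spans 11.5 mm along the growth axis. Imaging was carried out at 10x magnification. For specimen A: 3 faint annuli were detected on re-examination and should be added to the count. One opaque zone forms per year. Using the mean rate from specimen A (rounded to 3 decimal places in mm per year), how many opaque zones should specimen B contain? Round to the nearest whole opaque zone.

48 opaque zones

Specimen A: after corrections the count is 40 − 2 + 3 = 41 opaque zones.
A: 9.8 mm over 41 years gives 9.8 / 41 ≈ 0.239 mm/yr.
For B, 11.5 / 0.239 = 48.12 years ≈ 48 opaque zones.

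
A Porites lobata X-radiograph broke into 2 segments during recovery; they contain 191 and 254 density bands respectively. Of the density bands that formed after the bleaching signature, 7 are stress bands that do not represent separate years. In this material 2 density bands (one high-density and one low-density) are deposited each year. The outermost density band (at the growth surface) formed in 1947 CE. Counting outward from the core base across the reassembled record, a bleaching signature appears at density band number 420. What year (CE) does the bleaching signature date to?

Total density bands = 191 + 254 = 445.
Between density band 420 and the growth surface there are 445 − 420 = 25 density bands.
25 − 7 false = 18 true density bands after the bleaching signature.
With 2 density bands per year, 18 / 2 = 9 years.
The density band at the growth surface is 1947 CE, so the bleaching signature dates to 1947 − 9 = 1938 CE.

1938 CE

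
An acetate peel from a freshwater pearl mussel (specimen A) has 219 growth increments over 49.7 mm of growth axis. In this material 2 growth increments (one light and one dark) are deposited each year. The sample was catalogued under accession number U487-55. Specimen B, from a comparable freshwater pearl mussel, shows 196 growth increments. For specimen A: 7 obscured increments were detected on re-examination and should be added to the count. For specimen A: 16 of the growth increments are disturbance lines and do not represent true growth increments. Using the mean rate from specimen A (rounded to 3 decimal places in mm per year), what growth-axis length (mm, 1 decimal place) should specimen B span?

Specimen A: correcting the raw count gives 219 − 16 + 7 = 210 true growth increments.
Specimen A: with 2 growth increments per year, 210 / 2 = 105 years.
A: Extension rate ≈ 49.7 / 105 = 0.473 mm/year.
Specimen B: with 2 growth increments per year, 196 / 2 = 98 years. B's length ≈ 0.473 × 98 = 46.4 mm.

46.4 mm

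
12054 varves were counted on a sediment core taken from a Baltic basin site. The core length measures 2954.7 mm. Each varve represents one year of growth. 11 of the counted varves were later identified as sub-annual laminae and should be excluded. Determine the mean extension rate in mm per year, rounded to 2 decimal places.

After corrections the count is 12054 − 11 = 12043 varves.
Extension rate ≈ 2954.7 / 12043 = 0.25 mm per year.

0.25 mm per year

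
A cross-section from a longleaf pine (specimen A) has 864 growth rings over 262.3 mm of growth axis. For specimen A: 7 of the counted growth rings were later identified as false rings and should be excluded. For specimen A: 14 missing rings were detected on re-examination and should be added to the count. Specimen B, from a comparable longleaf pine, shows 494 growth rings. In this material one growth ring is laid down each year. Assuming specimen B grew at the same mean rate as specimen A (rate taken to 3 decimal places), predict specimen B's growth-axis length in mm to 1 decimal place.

Specimen A: correcting the raw count gives 864 − 7 + 14 = 871 true growth rings.
A: Mean rate = 262.3 mm / 871 years ≈ 0.301 mm per year.
For B, 0.301 mm/year × 494 years = 148.7 mm.

148.7 mm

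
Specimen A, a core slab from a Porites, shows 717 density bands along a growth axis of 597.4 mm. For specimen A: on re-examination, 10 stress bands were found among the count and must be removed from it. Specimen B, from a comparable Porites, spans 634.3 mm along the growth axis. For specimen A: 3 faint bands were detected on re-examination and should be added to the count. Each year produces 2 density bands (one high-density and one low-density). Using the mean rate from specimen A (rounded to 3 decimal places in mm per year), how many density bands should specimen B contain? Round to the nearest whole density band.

754 density bands

Specimen A: true density band count = 717 − 10 + 3 = 710.
Specimen A: 710 density bands at 2 per year is 710 / 2 = 355 years.
A: Mean rate = 597.4 mm / 355 years ≈ 1.683 mm per year.
B spans 634.3 / 1.683 = 376.89 years; at 2 density bands per year that is 376.89 × 2 ≈ 754 density bands.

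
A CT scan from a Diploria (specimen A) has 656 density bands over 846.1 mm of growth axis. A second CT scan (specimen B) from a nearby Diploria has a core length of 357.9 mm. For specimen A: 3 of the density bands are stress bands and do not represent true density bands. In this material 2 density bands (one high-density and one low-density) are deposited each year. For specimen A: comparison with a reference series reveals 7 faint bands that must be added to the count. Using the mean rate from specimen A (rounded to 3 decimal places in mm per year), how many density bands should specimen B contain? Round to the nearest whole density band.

279 density bands

Specimen A: after corrections the count is 656 − 3 + 7 = 660 density bands.
Specimen A: dividing by 2 density bands per year: 660 / 2 = 330 years.
A: Extension rate ≈ 846.1 / 330 = 2.564 mm per year.
Specimen B: 357.9 mm / 2.564 mm per year = 139.59 years; at 2 density bands per year that is 139.59 × 2 ≈ 279 density bands.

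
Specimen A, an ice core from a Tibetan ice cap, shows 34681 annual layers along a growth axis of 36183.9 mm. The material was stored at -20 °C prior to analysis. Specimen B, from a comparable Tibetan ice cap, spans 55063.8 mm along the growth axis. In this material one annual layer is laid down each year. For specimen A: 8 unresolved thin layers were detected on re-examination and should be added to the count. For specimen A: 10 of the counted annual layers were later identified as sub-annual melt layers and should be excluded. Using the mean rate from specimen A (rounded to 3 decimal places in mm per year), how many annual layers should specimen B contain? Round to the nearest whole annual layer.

52794 annual layers

Specimen A: after corrections the count is 34681 − 10 + 8 = 34679 annual layers.
A: 36183.9 mm over 34679 years gives 36183.9 / 34679 ≈ 1.043 mm/yr.
Specimen B: 55063.8 mm / 1.043 mm per year = 52793.67 years ≈ 52794 annual layers.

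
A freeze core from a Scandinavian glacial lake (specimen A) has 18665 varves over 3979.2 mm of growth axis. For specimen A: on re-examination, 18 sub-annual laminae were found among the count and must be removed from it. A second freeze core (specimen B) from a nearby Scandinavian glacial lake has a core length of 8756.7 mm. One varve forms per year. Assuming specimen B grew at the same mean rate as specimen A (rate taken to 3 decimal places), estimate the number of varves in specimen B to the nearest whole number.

Specimen A: correcting the raw count gives 18665 − 18 = 18647 true varves.
A: 3979.2 mm over 18647 years gives 3979.2 / 18647 ≈ 0.213 mm/year.
For B, 8756.7 / 0.213 = 41111.27 years ≈ 41111 varves.

41111 varves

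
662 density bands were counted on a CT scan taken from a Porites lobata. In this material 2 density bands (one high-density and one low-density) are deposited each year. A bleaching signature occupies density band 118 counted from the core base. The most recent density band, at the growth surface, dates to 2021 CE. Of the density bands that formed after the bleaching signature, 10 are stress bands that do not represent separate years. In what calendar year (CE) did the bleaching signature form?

662 − 118 = 544 density bands lie beyond the bleaching signature toward the growth surface.
Excluding 10 false density bands: 544 − 10 = 534.
534 density bands at 2 per year is 534 / 2 = 267 years.
Counting back 267 years from 2021 CE places the bleaching signature in 2021 − 267 = 1754 CE.

1754 CE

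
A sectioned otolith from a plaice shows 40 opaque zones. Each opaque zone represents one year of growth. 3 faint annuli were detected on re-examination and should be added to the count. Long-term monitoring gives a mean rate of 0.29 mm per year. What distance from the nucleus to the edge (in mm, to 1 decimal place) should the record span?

12.5 mm

Adjusted count: 40 + 3 = 43 opaque zones.
43 years at 0.29 mm/year gives 0.29 × 43 = 12.5 mm.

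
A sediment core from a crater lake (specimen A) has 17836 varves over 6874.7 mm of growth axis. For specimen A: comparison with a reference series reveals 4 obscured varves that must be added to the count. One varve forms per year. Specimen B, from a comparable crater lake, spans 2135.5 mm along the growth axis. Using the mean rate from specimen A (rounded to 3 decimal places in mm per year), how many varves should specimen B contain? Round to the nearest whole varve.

5547 varves

Specimen A: after corrections the count is 17836 + 4 = 17840 varves.
A: Mean rate = 6874.7 mm / 17840 years ≈ 0.385 mm per year.
For B, 2135.5 / 0.385 = 5546.75 years ≈ 5547 varves.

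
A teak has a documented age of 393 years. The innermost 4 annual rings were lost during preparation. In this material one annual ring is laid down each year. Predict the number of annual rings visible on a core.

One annual ring per year gives 393 annual rings over 393 years.
Less the 4 uncaptured annual rings: 393 − 4 = 389.

389 annual rings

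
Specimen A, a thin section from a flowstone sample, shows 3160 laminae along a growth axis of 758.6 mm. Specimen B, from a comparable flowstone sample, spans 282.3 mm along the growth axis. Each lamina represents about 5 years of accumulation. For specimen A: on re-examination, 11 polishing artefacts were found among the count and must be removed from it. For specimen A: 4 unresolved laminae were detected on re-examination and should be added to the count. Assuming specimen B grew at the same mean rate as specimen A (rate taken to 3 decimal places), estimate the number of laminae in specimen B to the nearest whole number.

1176 laminae

Specimen A: adjusted count: 3160 − 11 + 4 = 3153 laminae.
Specimen A: at 5 years per lamina, 3153 × 5 = 15765 years.
A: Mean rate = 758.6 mm / 15765 years ≈ 0.048 mm/yr.
For B, 282.3 / 0.048 = 5881.25 years; at 5 years per lamina that is 5881.25 / 5 ≈ 1176 laminae.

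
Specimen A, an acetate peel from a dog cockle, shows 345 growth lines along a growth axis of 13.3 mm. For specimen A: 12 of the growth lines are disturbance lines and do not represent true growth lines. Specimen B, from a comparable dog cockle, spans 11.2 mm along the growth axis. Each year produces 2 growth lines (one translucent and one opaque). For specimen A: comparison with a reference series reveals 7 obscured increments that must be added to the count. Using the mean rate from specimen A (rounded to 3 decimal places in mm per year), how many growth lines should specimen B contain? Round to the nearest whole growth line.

287 growth lines

Specimen A: true growth line count = 345 − 12 + 7 = 340.
Specimen A: 340 growth lines at 2 per year is 340 / 2 = 170 years.
A: Mean rate = 13.3 mm / 170 years ≈ 0.078 mm/year.
B spans 11.2 / 0.078 = 143.59 years; at 2 growth lines per year that is 143.59 × 2 ≈ 287 growth lines.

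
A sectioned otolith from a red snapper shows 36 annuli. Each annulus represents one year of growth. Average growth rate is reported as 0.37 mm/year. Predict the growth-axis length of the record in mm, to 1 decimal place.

36 years of growth are recorded.
Predicted length = 0.37 mm/year × 36 years = 13.3 mm.

13.3 mm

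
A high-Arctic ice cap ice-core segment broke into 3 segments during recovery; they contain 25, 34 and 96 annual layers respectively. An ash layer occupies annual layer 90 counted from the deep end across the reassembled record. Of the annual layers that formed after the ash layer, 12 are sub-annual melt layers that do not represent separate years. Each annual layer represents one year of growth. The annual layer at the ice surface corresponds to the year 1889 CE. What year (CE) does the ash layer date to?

1836 CE

Total annual layers = 25 + 34 + 96 = 155.
Between annual layer 90 and the ice surface there are 155 − 90 = 65 annual layers.
Excluding 12 false annual layers: 65 − 12 = 53.
1889 − 53 = 1836 CE.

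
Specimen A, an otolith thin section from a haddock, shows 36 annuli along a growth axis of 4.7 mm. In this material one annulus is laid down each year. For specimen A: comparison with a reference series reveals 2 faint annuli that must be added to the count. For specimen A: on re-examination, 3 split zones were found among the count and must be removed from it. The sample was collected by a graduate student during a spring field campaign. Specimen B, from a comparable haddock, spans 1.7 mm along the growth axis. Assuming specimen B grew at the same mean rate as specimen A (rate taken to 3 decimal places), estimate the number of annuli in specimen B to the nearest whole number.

Specimen A: adjusted count: 36 − 3 + 2 = 35 annuli.
A: 4.7 mm over 35 years gives 4.7 / 35 ≈ 0.134 mm/yr.
For B, 1.7 / 0.134 = 12.69 years ≈ 13 annuli.

13 annuli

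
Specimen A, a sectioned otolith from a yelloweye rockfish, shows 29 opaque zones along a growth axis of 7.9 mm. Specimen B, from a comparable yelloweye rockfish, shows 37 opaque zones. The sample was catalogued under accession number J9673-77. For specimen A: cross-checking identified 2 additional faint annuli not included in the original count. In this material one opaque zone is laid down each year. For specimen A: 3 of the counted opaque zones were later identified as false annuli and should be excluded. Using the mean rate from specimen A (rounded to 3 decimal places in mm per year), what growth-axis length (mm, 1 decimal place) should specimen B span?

Specimen A: after corrections the count is 29 − 3 + 2 = 28 opaque zones.
A: 7.9 mm over 28 years gives 7.9 / 28 ≈ 0.282 mm per year.
For B, 0.282 mm/year × 37 years = 10.4 mm.

10.4 mm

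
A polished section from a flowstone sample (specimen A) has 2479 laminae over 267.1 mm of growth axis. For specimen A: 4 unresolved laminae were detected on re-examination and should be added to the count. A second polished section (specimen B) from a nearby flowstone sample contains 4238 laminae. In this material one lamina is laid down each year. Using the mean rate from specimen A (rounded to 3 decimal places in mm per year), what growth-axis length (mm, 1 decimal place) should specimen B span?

457.7 mm

Specimen A: true lamina count = 2479 + 4 = 2483.
A: Extension rate ≈ 267.1 / 2483 = 0.108 mm/yr.
For B, 0.108 mm/year × 4238 years = 457.7 mm.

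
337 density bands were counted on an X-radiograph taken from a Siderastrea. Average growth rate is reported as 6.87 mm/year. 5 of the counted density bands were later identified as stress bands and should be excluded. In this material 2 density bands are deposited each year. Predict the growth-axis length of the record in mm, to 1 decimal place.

1140.4 mm

Adjusted count: 337 − 5 = 332 density bands.
Dividing by 2 density bands per year: 332 / 2 = 166 years.
Predicted length = 6.87 mm/year × 166 years = 1140.4 mm.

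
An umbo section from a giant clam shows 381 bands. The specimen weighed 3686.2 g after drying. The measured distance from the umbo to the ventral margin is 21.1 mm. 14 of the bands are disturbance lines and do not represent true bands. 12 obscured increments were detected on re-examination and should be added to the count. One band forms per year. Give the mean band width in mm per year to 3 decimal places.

Adjusted count: 381 − 14 + 12 = 379 bands.
Extension rate ≈ 21.1 / 379 = 0.056 mm per year.

0.056 mm per year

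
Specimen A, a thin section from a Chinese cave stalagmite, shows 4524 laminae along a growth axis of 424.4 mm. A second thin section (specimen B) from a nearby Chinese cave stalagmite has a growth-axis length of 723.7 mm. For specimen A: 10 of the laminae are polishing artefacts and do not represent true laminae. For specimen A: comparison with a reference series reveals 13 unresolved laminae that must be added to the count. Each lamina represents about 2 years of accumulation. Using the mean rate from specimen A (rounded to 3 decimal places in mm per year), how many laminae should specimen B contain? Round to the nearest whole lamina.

Specimen A: adjusted count: 4524 − 10 + 13 = 4527 laminae.
Specimen A: 4527 laminae at 2 years each span 4527 × 2 = 9054 years.
A: Mean rate = 424.4 mm / 9054 years ≈ 0.047 mm per year.
Specimen B: 723.7 mm / 0.047 mm per year = 15397.87 years; at 2 years per lamina that is 15397.87 / 2 ≈ 7699 laminae.

7699 laminae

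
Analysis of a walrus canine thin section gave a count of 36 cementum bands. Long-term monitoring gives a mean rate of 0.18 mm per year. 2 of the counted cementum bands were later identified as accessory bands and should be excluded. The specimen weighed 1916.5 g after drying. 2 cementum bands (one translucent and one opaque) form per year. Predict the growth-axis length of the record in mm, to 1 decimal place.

Correcting the raw count gives 36 − 2 = 34 true cementum bands.
With 2 cementum bands per year, 34 / 2 = 17 years.
17 years at 0.18 mm/year gives 0.18 × 17 = 3.1 mm.

3.1 mm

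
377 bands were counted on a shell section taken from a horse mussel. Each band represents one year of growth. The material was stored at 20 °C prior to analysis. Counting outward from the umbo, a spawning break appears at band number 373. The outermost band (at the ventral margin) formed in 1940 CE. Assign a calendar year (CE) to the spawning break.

1936 CE

377 − 373 = 4 bands lie beyond the spawning break toward the ventral margin.
Counting back 4 years from 1940 CE places the spawning break in 1940 − 4 = 1936 CE.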